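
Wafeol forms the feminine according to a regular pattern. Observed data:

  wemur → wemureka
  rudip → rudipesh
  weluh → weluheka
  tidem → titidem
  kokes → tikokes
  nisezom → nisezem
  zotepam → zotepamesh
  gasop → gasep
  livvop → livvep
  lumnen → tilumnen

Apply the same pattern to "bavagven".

tibavagven

zotepam and tidem both end in -m yet inflect differently (zotepamesh, titidem), so the final letter is not what conditions the rule; the last vowel is.
"bavagven" has last vowel 'e'. The stems whose last vowel is 'e' (kokes → tikokes, lumnen → tilumnen, tidem → titidem) add the prefix ti-.
So bavagven → tibavagven.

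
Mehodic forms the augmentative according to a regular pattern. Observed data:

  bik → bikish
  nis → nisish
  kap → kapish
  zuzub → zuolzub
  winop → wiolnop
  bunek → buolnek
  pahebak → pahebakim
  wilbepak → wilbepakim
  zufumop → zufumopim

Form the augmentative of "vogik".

"vogik" has 2 vowels. The stems with 2 vowels (zuzub → zuolzub, winop → wiolnop, bunek → buolnek) insert -ol- after the first vowel.
The other patterns: stems with 1 vowel add -ish; stems with 3 vowels add -im.
So vogik → voolgik.

voolgik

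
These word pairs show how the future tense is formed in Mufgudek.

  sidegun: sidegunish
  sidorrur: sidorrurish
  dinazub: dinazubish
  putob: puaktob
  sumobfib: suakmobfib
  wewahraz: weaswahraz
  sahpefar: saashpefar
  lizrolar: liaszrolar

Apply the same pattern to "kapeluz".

kapeluzish

dinazub and putob both end in -b yet inflect differently (dinazubish, puaktob), so the final letter is not what conditions the rule; the last vowel is.
"kapeluz" has last vowel 'u'. The stems whose last vowel is 'u' (sidegun → sidegunish, sidorrur → sidorrurish, dinazub → dinazubish) add -ish.
So kapeluz → kapeluzish.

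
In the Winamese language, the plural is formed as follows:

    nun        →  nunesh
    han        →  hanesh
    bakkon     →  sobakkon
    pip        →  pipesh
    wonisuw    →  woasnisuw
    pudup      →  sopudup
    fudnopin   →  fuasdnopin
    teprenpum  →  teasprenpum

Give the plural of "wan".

wanesh

nun and bakkon both end in -n yet inflect differently (nunesh, sobakkon), so the final letter is not what conditions the rule; the number of vowels is.
"wan" has 1 vowel. The stems with 1 vowel (nun → nunesh, han → hanesh, pip → pipesh) add -esh.
So wan → wanesh.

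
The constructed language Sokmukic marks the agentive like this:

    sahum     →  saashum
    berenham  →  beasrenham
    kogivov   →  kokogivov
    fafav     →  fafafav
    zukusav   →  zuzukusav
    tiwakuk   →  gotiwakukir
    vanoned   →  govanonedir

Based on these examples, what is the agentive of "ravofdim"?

"ravofdim" ends in -m. The stems ending in -m (sahum → saashum, berenham → beasrenham) insert -as- after the first vowel.
The other patterns: stems ending in -v repeat the first consonant+vowel as a prefix; stems ending in -d or -k add go- … -ir around the stem.
So ravofdim → raasvofdim.

raasvofdim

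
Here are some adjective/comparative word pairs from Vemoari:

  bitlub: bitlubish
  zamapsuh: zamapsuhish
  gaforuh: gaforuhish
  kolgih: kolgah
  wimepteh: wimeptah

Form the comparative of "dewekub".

dewekubish

zamapsuh and kolgih both end in -h yet inflect differently (zamapsuhish, kolgah), so the final letter is not what conditions the rule; the last vowel is.
"dewekub" has last vowel 'u'. The stems whose last vowel is 'u' (bitlub → bitlubish, zamapsuh → zamapsuhish, gaforuh → gaforuhish) add -ish.
The other pattern: stems whose last vowel is 'e' or 'i' change the last vowel to 'a'.
So dewekub → dewekubish.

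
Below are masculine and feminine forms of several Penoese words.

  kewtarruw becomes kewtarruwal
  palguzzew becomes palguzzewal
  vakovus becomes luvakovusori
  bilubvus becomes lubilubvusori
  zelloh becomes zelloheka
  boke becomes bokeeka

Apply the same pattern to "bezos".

lubezosori

kewtarruw and vakovus both have last vowel 'u' yet inflect differently (kewtarruwal, luvakovusori), so the last vowel is not what conditions the rule; the final letter is.
"bezos" ends in -s. The stems ending in -s (vakovus → luvakovusori, bilubvus → lubilubvusori) add lu- … -ori around the stem.
So bezos → lubezosori.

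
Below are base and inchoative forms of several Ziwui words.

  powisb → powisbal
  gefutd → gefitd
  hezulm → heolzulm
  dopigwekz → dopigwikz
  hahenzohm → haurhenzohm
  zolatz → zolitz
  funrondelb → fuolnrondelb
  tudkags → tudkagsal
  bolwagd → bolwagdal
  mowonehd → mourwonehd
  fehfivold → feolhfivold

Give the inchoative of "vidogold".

mowonehd and fehfivold both end in -d yet inflect differently (mourwonehd, feolhfivold), so the final letter is not what conditions the rule; the second-to-last letter is.
"vidogold" has second-to-last letter 'l'. The stems whose second-to-last letter is 'l' (fehfivold → feolhfivold, hezulm → heolzulm, funrondelb → fuolnrondelb) insert -ol- after the first vowel.
So vidogold → violdogold.

violdogold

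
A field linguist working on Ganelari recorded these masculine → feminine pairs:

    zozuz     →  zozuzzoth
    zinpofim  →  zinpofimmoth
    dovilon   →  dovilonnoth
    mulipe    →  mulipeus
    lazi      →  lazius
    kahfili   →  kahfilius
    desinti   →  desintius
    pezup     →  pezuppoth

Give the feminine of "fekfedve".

fekfedveus

zinpofim and kahfili both have last vowel 'i' yet inflect differently (zinpofimmoth, kahfilius), so the last vowel is not what conditions the rule; whether the stem ends in a vowel or a consonant is.
"fekfedve" ends in a vowel. The stems ending in a vowel (kahfili → kahfilius, desinti → desintius, lazi → lazius) add -us.
The other pattern: stems ending in a consonant double the final consonant and add -oth.
So fekfedve → fekfedveus.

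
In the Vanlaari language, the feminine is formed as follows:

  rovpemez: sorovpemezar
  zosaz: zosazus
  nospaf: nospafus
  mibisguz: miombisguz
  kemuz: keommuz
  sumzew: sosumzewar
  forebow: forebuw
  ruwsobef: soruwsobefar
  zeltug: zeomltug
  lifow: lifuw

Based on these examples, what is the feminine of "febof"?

febuf

nospaf and ruwsobef both end in -f yet inflect differently (nospafus, soruwsobefar), so the final letter is not what conditions the rule; the last vowel is.
"febof" has last vowel 'o'. The stems whose last vowel is 'o' (lifow → lifuw, forebow → forebuw) change the last vowel to 'u'.
The other patterns: stems whose last vowel is 'a' add -us; stems whose last vowel is 'e' add so- … -ar around the stem; stems whose last vowel is 'u' insert -om- after the first vowel.
So febof → febuf.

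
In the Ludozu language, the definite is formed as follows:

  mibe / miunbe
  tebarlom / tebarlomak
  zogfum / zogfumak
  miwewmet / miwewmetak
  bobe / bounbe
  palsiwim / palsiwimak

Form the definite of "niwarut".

bobe and miwewmet both have last vowel 'e' yet inflect differently (bounbe, miwewmetak), so the last vowel is not what conditions the rule; the final letter is.
"niwarut" ends in -t. The one such stem in the data (miwewmet → miwewmetak) adds -ak, so the same rule applies.
The other pattern: stems ending in -e insert -un- after the first vowel.
So niwarut → niwarutak.

niwarutak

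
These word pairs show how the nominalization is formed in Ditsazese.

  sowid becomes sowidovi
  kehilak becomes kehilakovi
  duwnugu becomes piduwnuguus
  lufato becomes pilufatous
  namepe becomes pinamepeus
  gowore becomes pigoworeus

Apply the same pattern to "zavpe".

kehilak and lufato both have 3 vowels yet inflect differently (kehilakovi, pilufatous), so the number of vowels is not what conditions the rule; whether the stem ends in a vowel or a consonant is.
"zavpe" ends in a vowel. The stems ending in a vowel (lufato → pilufatous, gowore → pigoworeus, duwnugu → piduwnuguus) add pi- … -us around the stem.
So zavpe → pizavpeus.

pizavpeus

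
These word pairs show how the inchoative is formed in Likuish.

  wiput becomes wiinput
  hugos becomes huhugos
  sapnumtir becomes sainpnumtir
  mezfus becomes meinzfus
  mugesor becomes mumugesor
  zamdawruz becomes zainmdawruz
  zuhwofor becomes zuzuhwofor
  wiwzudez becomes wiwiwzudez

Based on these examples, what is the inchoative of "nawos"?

nanawos

"nawos" has last vowel 'o'. The stems whose last vowel is 'o' (zuhwofor → zuzuhwofor, mugesor → mumugesor, hugos → huhugos) repeat the first consonant+vowel as a prefix.
So nawos → nanawos.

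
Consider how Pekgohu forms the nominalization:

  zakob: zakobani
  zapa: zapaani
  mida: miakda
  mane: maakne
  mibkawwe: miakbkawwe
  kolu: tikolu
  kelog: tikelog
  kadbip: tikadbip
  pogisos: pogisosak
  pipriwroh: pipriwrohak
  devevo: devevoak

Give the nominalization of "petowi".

zapa and mida both end in -a yet inflect differently (zapaani, miakda), so the final letter is not what conditions the rule; the first letter is.
"petowi" begins with p-. The stems beginning with p- (pogisos → pogisosak, pipriwroh → pipriwrohak) add -ak.
The other patterns: stems beginning with z- add -ani; stems beginning with m- insert -ak- after the first vowel; stems beginning with k- add the prefix ti-.
So petowi → petowiak.

petowiak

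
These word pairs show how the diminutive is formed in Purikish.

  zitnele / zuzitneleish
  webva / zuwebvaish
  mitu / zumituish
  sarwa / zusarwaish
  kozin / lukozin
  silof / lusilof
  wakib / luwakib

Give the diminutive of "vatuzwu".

zuvatuzwuish

"vatuzwu" ends in a vowel. The stems ending in a vowel (zitnele → zuzitneleish, webva → zuwebvaish, mitu → zumituish) add zu- … -ish around the stem.
The other pattern: stems ending in a consonant add the prefix lu-.
So vatuzwu → zuvatuzwuish.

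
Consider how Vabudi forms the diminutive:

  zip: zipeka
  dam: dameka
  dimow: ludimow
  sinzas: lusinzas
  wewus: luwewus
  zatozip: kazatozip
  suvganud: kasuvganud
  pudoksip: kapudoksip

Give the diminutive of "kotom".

lukotom

"kotom" has 2 vowels. The stems with 2 vowels (dimow → ludimow, sinzas → lusinzas, wewus → luwewus) add the prefix lu-.
The other patterns: stems with 1 vowel add -eka; stems with 3 vowels add the prefix ka-.
So kotom → lukotom.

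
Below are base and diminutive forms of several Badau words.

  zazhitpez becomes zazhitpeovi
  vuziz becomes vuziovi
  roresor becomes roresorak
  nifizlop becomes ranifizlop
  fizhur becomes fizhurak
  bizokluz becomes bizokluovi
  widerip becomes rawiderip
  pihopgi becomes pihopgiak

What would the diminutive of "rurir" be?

"rurir" ends in -r. The stems ending in -r (fizhur → fizhurak, roresor → roresorak) add -ak.
The other patterns: stems ending in -z drop the final letter and add -ovi; stems ending in -p add the prefix ra-.
So rurir → rurirak.

rurirak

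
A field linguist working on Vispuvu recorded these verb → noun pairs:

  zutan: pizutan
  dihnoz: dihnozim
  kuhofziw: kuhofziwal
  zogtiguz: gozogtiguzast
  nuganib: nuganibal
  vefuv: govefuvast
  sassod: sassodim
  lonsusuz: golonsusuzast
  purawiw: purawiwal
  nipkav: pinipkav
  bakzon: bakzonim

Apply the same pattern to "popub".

"popub" has last vowel 'u'. The stems whose last vowel is 'u' (zogtiguz → gozogtiguzast, lonsusuz → golonsusuzast, vefuv → govefuvast) add go- … -ast around the stem.
So popub → gopopubast.

gopopubast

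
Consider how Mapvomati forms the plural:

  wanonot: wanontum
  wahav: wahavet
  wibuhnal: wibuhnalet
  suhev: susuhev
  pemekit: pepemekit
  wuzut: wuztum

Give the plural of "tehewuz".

suhev and wahav both end in -v yet inflect differently (susuhev, wahavet), so the final letter is not what conditions the rule; the last vowel is.
"tehewuz" has last vowel 'u'. The one such stem in the data (wuzut → wuztum) deletes the last vowel and adds -um (as does wanonot), so the same rule applies.
So tehewuz → tehewzum.

tehewzum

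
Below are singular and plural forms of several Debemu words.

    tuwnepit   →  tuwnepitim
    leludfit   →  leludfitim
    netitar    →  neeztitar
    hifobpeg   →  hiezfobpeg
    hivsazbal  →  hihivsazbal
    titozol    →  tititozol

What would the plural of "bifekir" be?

biezfekir

netitar and hivsazbal both have last vowel 'a' yet inflect differently (neeztitar, hihivsazbal), so the last vowel is not what conditions the rule; the final letter is.
"bifekir" ends in -r. The one such stem in the data (netitar → neeztitar) inserts -ez- after the first vowel (as does hifobpeg), so the same rule applies.
The other patterns: stems ending in -t add -im; stems ending in -l repeat the first consonant+vowel as a prefix.
So bifekir → biezfekir.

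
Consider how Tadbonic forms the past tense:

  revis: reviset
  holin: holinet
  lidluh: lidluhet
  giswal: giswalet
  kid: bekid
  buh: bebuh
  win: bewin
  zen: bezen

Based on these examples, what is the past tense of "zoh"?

lidluh and buh both end in -h yet inflect differently (lidluhet, bebuh), so the final letter is not what conditions the rule; the number of vowels is.
"zoh" has 1 vowel. The stems with 1 vowel (kid → bekid, buh → bebuh, win → bewin) add the prefix be-.
The other pattern: stems with 2 vowels add -et.
So zoh → bezoh.

bezoh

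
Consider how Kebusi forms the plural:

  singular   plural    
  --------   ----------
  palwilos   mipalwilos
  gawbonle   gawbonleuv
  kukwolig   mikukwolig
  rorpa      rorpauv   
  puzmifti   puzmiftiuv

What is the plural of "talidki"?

"talidki" ends in a vowel. The stems ending in a vowel (rorpa → rorpauv, puzmifti → puzmiftiuv, gawbonle → gawbonleuv) add -uv.
The other pattern: stems ending in a consonant add the prefix mi-.
So talidki → talidkiuv.

talidkiuv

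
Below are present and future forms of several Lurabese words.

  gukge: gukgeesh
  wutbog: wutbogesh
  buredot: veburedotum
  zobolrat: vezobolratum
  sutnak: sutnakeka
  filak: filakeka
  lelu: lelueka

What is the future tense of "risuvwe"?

risuvweesh

wutbog and buredot both have last vowel 'o' yet inflect differently (wutbogesh, veburedotum), so the last vowel is not what conditions the rule; the final letter is.
"risuvwe" ends in -e. The one such stem in the data (gukge → gukgeesh) adds -esh, so the same rule applies.
So risuvwe → risuvweesh.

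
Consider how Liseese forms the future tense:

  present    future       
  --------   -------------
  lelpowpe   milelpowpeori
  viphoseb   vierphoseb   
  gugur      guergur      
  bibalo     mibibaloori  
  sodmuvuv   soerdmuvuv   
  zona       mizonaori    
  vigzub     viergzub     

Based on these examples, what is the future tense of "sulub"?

lelpowpe and viphoseb both have last vowel 'e' yet inflect differently (milelpowpeori, vierphoseb), so the last vowel is not what conditions the rule; whether the stem ends in a vowel or a consonant is.
"sulub" ends in a consonant. The stems ending in a consonant (vigzub → viergzub, gugur → guergur, sodmuvuv → soerdmuvuv) insert -er- after the first vowel.
The other pattern: stems ending in a vowel add mi- … -ori around the stem.
So sulub → suerlub.

suerlub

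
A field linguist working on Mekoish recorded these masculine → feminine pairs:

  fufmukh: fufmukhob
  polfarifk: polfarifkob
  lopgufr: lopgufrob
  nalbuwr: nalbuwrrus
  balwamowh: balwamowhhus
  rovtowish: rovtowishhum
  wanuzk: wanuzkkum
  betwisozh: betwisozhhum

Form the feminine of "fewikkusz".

fewikkuszzum

lopgufr and nalbuwr both end in -r yet inflect differently (lopgufrob, nalbuwrrus), so the final letter is not what conditions the rule; the second-to-last letter is.
"fewikkusz" has second-to-last letter 's'. The one such stem in the data (rovtowish → rovtowishhum) doubles the final consonant and adds -um (as do wanuzk, betwisozh), so the same rule applies.
So fewikkusz → fewikkuszzum.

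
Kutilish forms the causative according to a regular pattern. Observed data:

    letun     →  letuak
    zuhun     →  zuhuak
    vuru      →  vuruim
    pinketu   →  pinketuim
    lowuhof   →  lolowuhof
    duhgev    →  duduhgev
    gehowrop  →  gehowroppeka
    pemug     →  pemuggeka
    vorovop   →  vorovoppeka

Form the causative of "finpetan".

letun and vuru both have last vowel 'u' yet inflect differently (letuak, vuruim), so the last vowel is not what conditions the rule; the final letter is.
"finpetan" ends in -n. The stems ending in -n (letun → letuak, zuhun → zuhuak) drop the final letter and add -ak.
So finpetan → finpetaak.

finpetaak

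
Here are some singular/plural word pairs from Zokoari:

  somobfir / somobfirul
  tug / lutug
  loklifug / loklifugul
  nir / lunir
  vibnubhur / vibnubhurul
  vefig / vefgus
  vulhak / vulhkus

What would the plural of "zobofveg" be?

"zobofveg" has 3 vowels. The stems with 3 vowels (loklifug → loklifugul, somobfir → somobfirul, vibnubhur → vibnubhurul) add -ul.
The other patterns: stems with 1 vowel add the prefix lu-; stems with 2 vowels delete the last vowel and add -us.
So zobofveg → zobofvegul.

zobofvegul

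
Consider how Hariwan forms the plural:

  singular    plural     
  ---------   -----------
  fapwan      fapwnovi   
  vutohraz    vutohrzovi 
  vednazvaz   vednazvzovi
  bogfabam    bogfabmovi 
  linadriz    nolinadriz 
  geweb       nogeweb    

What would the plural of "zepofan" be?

vutohraz and linadriz both end in -z yet inflect differently (vutohrzovi, nolinadriz), so the final letter is not what conditions the rule; the last vowel is.
"zepofan" has last vowel 'a'. The stems whose last vowel is 'a' (fapwan → fapwnovi, vutohraz → vutohrzovi, vednazvaz → vednazvzovi) delete the last vowel and add -ovi.
The other pattern: stems whose last vowel is 'e' or 'i' add the prefix no-.
So zepofan → zepofnovi.

zepofnovi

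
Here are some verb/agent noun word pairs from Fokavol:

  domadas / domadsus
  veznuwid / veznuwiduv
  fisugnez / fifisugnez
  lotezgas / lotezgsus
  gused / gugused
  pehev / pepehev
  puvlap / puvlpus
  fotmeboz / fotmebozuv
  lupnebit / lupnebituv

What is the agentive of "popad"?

popdus

veznuwid and gused both end in -d yet inflect differently (veznuwiduv, gugused), so the final letter is not what conditions the rule; the last vowel is.
"popad" has last vowel 'a'. The stems whose last vowel is 'a' (lotezgas → lotezgsus, puvlap → puvlpus, domadas → domadsus) delete the last vowel and add -us.
The other patterns: stems whose last vowel is 'i' or 'o' add -uv; stems whose last vowel is 'e' repeat the first consonant+vowel as a prefix.
So popad → popdus.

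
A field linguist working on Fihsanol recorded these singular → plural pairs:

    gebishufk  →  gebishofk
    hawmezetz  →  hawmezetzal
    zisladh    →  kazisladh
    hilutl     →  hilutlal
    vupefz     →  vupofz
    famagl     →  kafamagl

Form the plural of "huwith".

huwithal

hawmezetz and vupefz both end in -z yet inflect differently (hawmezetzal, vupofz), so the final letter is not what conditions the rule; the second-to-last letter is.
"huwith" has second-to-last letter 't'. The stems whose second-to-last letter is 't' (hawmezetz → hawmezetzal, hilutl → hilutlal) add -al.
The other patterns: stems whose second-to-last letter is 'f' change the last vowel to 'o'; stems whose second-to-last letter is 'd' or 'g' add the prefix ka-.
So huwith → huwithal.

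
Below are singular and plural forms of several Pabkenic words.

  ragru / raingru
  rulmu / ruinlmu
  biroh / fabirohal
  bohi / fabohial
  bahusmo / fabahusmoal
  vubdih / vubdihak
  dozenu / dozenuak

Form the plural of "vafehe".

vafeheak

biroh and vubdih both end in -h yet inflect differently (fabirohal, vubdihak), so the final letter is not what conditions the rule; the first letter is.
"vafehe" begins with v-. The one such stem in the data (vubdih → vubdihak) adds -ak, so the same rule applies.
So vafehe → vafeheak.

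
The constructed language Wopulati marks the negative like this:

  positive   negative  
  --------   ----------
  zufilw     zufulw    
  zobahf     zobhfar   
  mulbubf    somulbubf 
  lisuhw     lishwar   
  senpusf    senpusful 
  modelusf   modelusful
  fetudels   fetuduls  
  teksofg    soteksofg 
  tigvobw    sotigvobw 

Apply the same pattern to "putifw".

"putifw" has second-to-last letter 'f'. The one such stem in the data (teksofg → soteksofg) adds the prefix so-, so the same rule applies.
So putifw → soputifw.

soputifw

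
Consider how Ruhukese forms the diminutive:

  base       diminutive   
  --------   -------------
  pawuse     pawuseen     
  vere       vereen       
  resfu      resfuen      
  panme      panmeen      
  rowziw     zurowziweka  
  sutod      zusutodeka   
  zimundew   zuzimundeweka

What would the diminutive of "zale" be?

pawuse and zimundew both have last vowel 'e' yet inflect differently (pawuseen, zuzimundeweka), so the last vowel is not what conditions the rule; whether the stem ends in a vowel or a consonant is.
"zale" ends in a vowel. The stems ending in a vowel (pawuse → pawuseen, vere → vereen, resfu → resfuen) add -en.
The other pattern: stems ending in a consonant add zu- … -eka around the stem.
So zale → zaleen.

zaleen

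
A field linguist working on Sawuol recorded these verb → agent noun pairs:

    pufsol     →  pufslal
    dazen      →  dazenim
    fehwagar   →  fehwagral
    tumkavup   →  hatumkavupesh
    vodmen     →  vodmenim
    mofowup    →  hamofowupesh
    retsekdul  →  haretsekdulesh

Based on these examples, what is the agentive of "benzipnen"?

benzipnenim

retsekdul and pufsol both end in -l yet inflect differently (haretsekdulesh, pufslal), so the final letter is not what conditions the rule; the last vowel is.
"benzipnen" has last vowel 'e'. The stems whose last vowel is 'e' (dazen → dazenim, vodmen → vodmenim) add -im.
The other patterns: stems whose last vowel is 'u' add ha- … -esh around the stem; stems whose last vowel is 'a' or 'o' delete the last vowel and add -al.
So benzipnen → benzipnenim.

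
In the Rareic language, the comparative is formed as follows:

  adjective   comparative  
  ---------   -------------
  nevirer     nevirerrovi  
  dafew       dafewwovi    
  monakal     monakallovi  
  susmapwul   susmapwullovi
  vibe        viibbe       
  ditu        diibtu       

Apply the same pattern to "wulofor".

wuloforrovi

dafew and vibe both have last vowel 'e' yet inflect differently (dafewwovi, viibbe), so the last vowel is not what conditions the rule; whether the stem ends in a vowel or a consonant is.
"wulofor" ends in a consonant. The stems ending in a consonant (dafew → dafewwovi, monakal → monakallovi, susmapwul → susmapwullovi) double the final consonant and add -ovi.
The other pattern: stems ending in a vowel insert -ib- after the first vowel.
So wulofor → wuloforrovi.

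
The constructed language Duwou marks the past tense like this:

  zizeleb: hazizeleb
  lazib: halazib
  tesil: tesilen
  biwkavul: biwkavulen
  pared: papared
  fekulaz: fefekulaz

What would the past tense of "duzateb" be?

haduzateb

"duzateb" ends in -b. The stems ending in -b (zizeleb → hazizeleb, lazib → halazib) add the prefix ha-.
The other patterns: stems ending in -l add -en; stems ending in -d or -z repeat the first consonant+vowel as a prefix.
So duzateb → haduzateb.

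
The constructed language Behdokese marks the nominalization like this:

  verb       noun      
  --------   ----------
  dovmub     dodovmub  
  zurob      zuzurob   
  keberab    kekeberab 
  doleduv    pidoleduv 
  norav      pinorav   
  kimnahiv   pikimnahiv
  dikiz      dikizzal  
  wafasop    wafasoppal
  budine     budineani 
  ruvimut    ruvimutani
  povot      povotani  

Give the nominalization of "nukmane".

nukmaneani

"nukmane" ends in -e. The one such stem in the data (budine → budineani) adds -ani, so the same rule applies.
The other patterns: stems ending in -b repeat the first consonant+vowel as a prefix; stems ending in -v add the prefix pi-; stems ending in -p or -z double the final consonant and add -al.
So nukmane → nukmaneani.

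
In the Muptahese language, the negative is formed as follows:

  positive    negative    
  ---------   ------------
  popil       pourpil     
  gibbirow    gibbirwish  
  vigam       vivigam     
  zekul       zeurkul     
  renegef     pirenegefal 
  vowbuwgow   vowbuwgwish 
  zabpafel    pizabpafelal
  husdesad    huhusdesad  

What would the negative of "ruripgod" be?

ruripgdish

popil and zabpafel both end in -l yet inflect differently (pourpil, pizabpafelal), so the final letter is not what conditions the rule; the last vowel is.
"ruripgod" has last vowel 'o'. The stems whose last vowel is 'o' (gibbirow → gibbirwish, vowbuwgow → vowbuwgwish) delete the last vowel and add -ish.
So ruripgod → ruripgdish.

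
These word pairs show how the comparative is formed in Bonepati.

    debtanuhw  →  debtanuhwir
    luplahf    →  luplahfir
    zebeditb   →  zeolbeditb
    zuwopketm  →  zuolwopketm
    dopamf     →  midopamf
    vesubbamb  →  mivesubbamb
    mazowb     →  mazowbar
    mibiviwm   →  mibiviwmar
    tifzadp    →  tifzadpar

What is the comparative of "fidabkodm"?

fidabkodmar

"fidabkodm" has second-to-last letter 'd'. The one such stem in the data (tifzadp → tifzadpar) adds -ar, so the same rule applies.
So fidabkodm → fidabkodmar.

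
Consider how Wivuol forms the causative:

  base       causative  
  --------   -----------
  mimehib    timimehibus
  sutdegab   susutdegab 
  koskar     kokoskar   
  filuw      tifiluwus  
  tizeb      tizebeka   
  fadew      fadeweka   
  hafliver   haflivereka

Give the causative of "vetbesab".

hafliver and koskar both end in -r yet inflect differently (haflivereka, kokoskar), so the final letter is not what conditions the rule; the last vowel is.
"vetbesab" has last vowel 'a'. The stems whose last vowel is 'a' (koskar → kokoskar, sutdegab → susutdegab) repeat the first consonant+vowel as a prefix.
The other patterns: stems whose last vowel is 'e' add -eka; stems whose last vowel is 'i' or 'u' add ti- … -us around the stem.
So vetbesab → vevetbesab.

vevetbesab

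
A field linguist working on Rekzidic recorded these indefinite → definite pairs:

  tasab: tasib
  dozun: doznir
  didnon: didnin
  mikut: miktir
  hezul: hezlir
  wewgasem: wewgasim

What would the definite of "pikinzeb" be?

pikinzib

dozun and didnon both end in -n yet inflect differently (doznir, didnin), so the final letter is not what conditions the rule; the last vowel is.
"pikinzeb" has last vowel 'e'. The one such stem in the data (wewgasem → wewgasim) changes the last vowel to 'i' (as do tasab, didnon), so the same rule applies.
So pikinzeb → pikinzib.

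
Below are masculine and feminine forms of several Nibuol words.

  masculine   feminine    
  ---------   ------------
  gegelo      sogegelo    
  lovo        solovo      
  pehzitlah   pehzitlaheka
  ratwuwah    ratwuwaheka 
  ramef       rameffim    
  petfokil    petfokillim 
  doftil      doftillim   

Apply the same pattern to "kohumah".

kohumaheka

ratwuwah and ramef both begin with r- yet inflect differently (ratwuwaheka, rameffim), so the first letter is not what conditions the rule; the final letter is.
"kohumah" ends in -h. The stems ending in -h (pehzitlah → pehzitlaheka, ratwuwah → ratwuwaheka) add -eka.
So kohumah → kohumaheka.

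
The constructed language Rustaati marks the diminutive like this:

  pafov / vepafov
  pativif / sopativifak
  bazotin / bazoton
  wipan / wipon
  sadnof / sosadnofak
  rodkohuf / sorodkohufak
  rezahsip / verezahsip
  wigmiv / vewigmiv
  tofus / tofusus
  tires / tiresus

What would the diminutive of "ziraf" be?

sozirafak

rodkohuf and tofus both have last vowel 'u' yet inflect differently (sorodkohufak, tofusus), so the last vowel is not what conditions the rule; the final letter is.
"ziraf" ends in -f. The stems ending in -f (sadnof → sosadnofak, rodkohuf → sorodkohufak, pativif → sopativifak) add so- … -ak around the stem.
The other patterns: stems ending in -s add -us; stems ending in -n change the last vowel to 'o'; stems ending in -p or -v add the prefix ve-.
So ziraf → sozirafak.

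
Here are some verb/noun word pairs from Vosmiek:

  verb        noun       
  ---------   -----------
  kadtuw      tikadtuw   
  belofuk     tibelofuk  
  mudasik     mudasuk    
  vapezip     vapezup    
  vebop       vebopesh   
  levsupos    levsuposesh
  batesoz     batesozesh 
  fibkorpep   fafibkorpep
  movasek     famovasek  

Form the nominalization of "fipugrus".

belofuk and mudasik both end in -k yet inflect differently (tibelofuk, mudasuk), so the final letter is not what conditions the rule; the last vowel is.
"fipugrus" has last vowel 'u'. The stems whose last vowel is 'u' (kadtuw → tikadtuw, belofuk → tibelofuk) add the prefix ti-.
So fipugrus → tifipugrus.

tifipugrus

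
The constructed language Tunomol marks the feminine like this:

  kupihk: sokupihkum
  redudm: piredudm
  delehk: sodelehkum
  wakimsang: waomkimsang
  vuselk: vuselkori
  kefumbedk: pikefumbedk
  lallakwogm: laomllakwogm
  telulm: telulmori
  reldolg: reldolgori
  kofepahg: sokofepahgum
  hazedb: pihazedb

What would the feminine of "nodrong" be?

"nodrong" has second-to-last letter 'n'. The one such stem in the data (wakimsang → waomkimsang) inserts -om- after the first vowel (as does lallakwogm), so the same rule applies.
The other patterns: stems whose second-to-last letter is 'h' add so- … -um around the stem; stems whose second-to-last letter is 'l' add -ori; stems whose second-to-last letter is 'd' add the prefix pi-.
So nodrong → noomdrong.

noomdrong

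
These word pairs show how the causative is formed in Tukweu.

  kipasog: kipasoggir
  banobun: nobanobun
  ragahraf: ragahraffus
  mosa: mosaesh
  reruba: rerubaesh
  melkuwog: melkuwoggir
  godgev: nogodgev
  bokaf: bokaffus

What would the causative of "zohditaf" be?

zohditaffus

bokaf and reruba both have last vowel 'a' yet inflect differently (bokaffus, rerubaesh), so the last vowel is not what conditions the rule; the final letter is.
"zohditaf" ends in -f. The stems ending in -f (bokaf → bokaffus, ragahraf → ragahraffus) double the final consonant and add -us.
The other patterns: stems ending in -g double the final consonant and add -ir; stems ending in -a add -esh; stems ending in -n or -v add the prefix no-.
So zohditaf → zohditaffus.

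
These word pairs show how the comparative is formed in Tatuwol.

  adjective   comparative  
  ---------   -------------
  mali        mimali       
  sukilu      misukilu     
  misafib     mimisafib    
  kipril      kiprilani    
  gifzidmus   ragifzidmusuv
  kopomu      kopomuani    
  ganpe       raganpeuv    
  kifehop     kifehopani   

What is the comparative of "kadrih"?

kadrihani

"kadrih" begins with k-. The stems beginning with k- (kifehop → kifehopani, kipril → kiprilani, kopomu → kopomuani) add -ani.
So kadrih → kadrihani.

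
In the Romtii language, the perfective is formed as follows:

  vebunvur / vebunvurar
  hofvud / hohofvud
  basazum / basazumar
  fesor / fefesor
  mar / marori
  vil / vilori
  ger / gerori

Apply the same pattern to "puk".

mar and fesor both end in -r yet inflect differently (marori, fefesor), so the final letter is not what conditions the rule; the number of vowels is.
"puk" has 1 vowel. The stems with 1 vowel (mar → marori, vil → vilori, ger → gerori) add -ori.
So puk → pukori.

pukori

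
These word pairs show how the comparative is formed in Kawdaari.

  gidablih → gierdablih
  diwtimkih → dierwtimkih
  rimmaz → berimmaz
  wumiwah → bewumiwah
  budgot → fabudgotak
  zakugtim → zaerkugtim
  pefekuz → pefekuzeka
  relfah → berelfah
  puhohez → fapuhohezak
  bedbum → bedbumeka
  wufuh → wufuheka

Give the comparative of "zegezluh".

"zegezluh" has last vowel 'u'. The stems whose last vowel is 'u' (pefekuz → pefekuzeka, wufuh → wufuheka, bedbum → bedbumeka) add -eka.
The other patterns: stems whose last vowel is 'a' add the prefix be-; stems whose last vowel is 'i' insert -er- after the first vowel; stems whose last vowel is 'e' or 'o' add fa- … -ak around the stem.
So zegezluh → zegezluheka.

zegezluheka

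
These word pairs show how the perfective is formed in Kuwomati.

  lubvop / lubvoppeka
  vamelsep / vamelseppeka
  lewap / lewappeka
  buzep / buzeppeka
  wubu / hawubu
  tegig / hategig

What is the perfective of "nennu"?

lubvop and wubu both have 2 vowels yet inflect differently (lubvoppeka, hawubu), so the number of vowels is not what conditions the rule; the final letter is.
"nennu" ends in -u. The one such stem in the data (wubu → hawubu) adds the prefix ha-, so the same rule applies.
The other pattern: stems ending in -p double the final consonant and add -eka.
So nennu → hanennu.

hanennu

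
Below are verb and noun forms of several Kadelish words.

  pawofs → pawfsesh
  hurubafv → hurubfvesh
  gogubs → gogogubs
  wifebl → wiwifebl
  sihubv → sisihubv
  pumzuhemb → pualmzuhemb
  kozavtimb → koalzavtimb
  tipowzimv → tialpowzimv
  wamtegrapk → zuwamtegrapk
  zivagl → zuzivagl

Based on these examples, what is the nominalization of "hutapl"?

pawofs and gogubs both end in -s yet inflect differently (pawfsesh, gogogubs), so the final letter is not what conditions the rule; the second-to-last letter is.
"hutapl" has second-to-last letter 'p'. The one such stem in the data (wamtegrapk → zuwamtegrapk) adds the prefix zu-, so the same rule applies.
The other patterns: stems whose second-to-last letter is 'f' delete the last vowel and add -esh; stems whose second-to-last letter is 'b' repeat the first consonant+vowel as a prefix; stems whose second-to-last letter is 'm' insert -al- after the first vowel.
So hutapl → zuhutapl.

zuhutapl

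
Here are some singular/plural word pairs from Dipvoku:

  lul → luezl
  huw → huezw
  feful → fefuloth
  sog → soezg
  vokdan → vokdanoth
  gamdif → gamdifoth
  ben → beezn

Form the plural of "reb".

reezb

"reb" has 1 vowel. The stems with 1 vowel (sog → soezg, ben → beezn, lul → luezl) insert -ez- after the first vowel.
So reb → reezb.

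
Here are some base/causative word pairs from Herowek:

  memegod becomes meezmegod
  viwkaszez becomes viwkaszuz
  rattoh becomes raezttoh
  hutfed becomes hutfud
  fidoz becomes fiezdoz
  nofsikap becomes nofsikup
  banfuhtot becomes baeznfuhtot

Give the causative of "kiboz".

fidoz and viwkaszez both end in -z yet inflect differently (fiezdoz, viwkaszuz), so the final letter is not what conditions the rule; the last vowel is.
"kiboz" has last vowel 'o'. The stems whose last vowel is 'o' (banfuhtot → baeznfuhtot, memegod → meezmegod, rattoh → raezttoh) insert -ez- after the first vowel.
The other pattern: stems whose last vowel is 'a' or 'e' change the last vowel to 'u'.
So kiboz → kiezboz.

kiezboz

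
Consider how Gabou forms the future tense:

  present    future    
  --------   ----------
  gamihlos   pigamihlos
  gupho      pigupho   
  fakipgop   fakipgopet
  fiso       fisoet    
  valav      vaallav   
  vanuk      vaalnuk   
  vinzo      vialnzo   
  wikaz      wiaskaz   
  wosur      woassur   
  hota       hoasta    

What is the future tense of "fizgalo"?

fizgaloet

gupho and fiso both end in -o yet inflect differently (pigupho, fisoet), so the final letter is not what conditions the rule; the first letter is.
"fizgalo" begins with f-. The stems beginning with f- (fakipgop → fakipgopet, fiso → fisoet) add -et.
The other patterns: stems beginning with g- add the prefix pi-; stems beginning with v- insert -al- after the first vowel; stems beginning with h- or w- insert -as- after the first vowel.
So fizgalo → fizgaloet.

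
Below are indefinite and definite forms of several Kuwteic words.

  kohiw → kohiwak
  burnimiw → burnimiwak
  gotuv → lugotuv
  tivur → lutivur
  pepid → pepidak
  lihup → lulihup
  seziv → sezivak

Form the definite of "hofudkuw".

"hofudkuw" has last vowel 'u'. The stems whose last vowel is 'u' (gotuv → lugotuv, tivur → lutivur, lihup → lulihup) add the prefix lu-.
So hofudkuw → luhofudkuw.

luhofudkuw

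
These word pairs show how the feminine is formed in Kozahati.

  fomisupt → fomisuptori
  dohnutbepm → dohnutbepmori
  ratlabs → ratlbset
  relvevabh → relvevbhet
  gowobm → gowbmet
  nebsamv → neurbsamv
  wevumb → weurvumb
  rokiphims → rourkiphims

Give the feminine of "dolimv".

dohnutbepm and gowobm both end in -m yet inflect differently (dohnutbepmori, gowbmet), so the final letter is not what conditions the rule; the second-to-last letter is.
"dolimv" has second-to-last letter 'm'. The stems whose second-to-last letter is 'm' (nebsamv → neurbsamv, wevumb → weurvumb, rokiphims → rourkiphims) insert -ur- after the first vowel.
The other patterns: stems whose second-to-last letter is 'p' add -ori; stems whose second-to-last letter is 'b' delete the last vowel and add -et.
So dolimv → dourlimv.

dourlimv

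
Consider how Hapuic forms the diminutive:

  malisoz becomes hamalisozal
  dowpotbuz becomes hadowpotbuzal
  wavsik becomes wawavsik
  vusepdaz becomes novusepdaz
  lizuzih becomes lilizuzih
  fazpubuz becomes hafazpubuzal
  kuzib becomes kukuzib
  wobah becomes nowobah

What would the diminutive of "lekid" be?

wobah and lizuzih both end in -h yet inflect differently (nowobah, lilizuzih), so the final letter is not what conditions the rule; the last vowel is.
"lekid" has last vowel 'i'. The stems whose last vowel is 'i' (kuzib → kukuzib, wavsik → wawavsik, lizuzih → lilizuzih) repeat the first consonant+vowel as a prefix.
So lekid → lelekid.

lelekid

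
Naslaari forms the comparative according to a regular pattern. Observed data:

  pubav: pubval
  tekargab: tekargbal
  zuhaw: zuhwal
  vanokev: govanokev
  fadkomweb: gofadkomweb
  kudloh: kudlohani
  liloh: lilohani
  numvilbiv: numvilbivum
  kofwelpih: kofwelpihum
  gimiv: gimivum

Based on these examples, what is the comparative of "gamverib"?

pubav and vanokev both end in -v yet inflect differently (pubval, govanokev), so the final letter is not what conditions the rule; the last vowel is.
"gamverib" has last vowel 'i'. The stems whose last vowel is 'i' (numvilbiv → numvilbivum, kofwelpih → kofwelpihum, gimiv → gimivum) add -um.
The other patterns: stems whose last vowel is 'a' delete the last vowel and add -al; stems whose last vowel is 'e' add the prefix go-; stems whose last vowel is 'o' add -ani.
So gamverib → gamveribum.

gamveribum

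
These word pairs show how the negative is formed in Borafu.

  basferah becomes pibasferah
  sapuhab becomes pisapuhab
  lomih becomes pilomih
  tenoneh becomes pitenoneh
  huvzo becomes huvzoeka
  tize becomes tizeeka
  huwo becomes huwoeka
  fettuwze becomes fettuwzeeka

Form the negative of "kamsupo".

"kamsupo" ends in a vowel. The stems ending in a vowel (huvzo → huvzoeka, tize → tizeeka, huwo → huwoeka) add -eka.
So kamsupo → kamsupoeka.

kamsupoeka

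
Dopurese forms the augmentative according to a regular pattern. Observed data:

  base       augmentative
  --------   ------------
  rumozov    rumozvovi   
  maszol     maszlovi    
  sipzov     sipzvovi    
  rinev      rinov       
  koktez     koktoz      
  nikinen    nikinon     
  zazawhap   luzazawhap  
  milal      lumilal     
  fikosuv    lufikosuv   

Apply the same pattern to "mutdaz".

lumutdaz

rumozov and rinev both end in -v yet inflect differently (rumozvovi, rinov), so the final letter is not what conditions the rule; the last vowel is.
"mutdaz" has last vowel 'a'. The stems whose last vowel is 'a' (zazawhap → luzazawhap, milal → lumilal) add the prefix lu-.
The other patterns: stems whose last vowel is 'o' delete the last vowel and add -ovi; stems whose last vowel is 'e' change the last vowel to 'o'.
So mutdaz → lumutdaz.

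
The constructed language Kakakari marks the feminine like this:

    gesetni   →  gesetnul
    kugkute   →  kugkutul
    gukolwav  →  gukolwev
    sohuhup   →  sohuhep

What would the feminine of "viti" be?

gesetni and gukolwav both begin with g- yet inflect differently (gesetnul, gukolwev), so the first letter is not what conditions the rule; whether the stem ends in a vowel or a consonant is.
"viti" ends in a vowel. The stems ending in a vowel (gesetni → gesetnul, kugkute → kugkutul) drop the final letter and add -ul.
The other pattern: stems ending in a consonant change the last vowel to 'e'.
So viti → vitul.

vitul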